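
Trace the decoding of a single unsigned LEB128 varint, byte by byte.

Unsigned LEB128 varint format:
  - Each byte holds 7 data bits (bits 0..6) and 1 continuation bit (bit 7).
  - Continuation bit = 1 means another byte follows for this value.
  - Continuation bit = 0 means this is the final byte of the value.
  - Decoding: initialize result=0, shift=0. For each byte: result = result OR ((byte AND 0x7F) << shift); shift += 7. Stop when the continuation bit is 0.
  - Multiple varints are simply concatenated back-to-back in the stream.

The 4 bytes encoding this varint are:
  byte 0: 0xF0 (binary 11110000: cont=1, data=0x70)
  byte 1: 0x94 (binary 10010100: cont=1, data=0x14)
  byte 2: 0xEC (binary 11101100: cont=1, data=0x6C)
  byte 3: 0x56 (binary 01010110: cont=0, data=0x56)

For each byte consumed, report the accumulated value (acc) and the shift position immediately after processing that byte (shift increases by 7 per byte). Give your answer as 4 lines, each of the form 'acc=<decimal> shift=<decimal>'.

Answer: acc=112 shift=7
acc=2672 shift=14
acc=1772144 shift=21
acc=182127216 shift=28

Derivation:
byte 0=0xF0: payload=0x70=112, contrib = 112<<0 = 112; acc -> 112, shift -> 7
byte 1=0x94: payload=0x14=20, contrib = 20<<7 = 2560; acc -> 2672, shift -> 14
byte 2=0xEC: payload=0x6C=108, contrib = 108<<14 = 1769472; acc -> 1772144, shift -> 21
byte 3=0x56: payload=0x56=86, contrib = 86<<21 = 180355072; acc -> 182127216, shift -> 28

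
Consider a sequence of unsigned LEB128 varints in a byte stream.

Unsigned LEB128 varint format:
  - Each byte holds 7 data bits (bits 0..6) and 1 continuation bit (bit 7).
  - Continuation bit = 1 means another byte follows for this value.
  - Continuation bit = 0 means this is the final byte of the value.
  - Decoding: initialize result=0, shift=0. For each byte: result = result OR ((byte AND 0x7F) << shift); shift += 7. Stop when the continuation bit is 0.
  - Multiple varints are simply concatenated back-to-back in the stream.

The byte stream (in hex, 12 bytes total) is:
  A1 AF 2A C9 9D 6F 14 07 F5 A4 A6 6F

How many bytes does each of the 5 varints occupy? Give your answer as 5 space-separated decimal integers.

Answer: 3 3 1 1 4

Derivation:
  byte[0]=0xA1 cont=1 payload=0x21=33: acc |= 33<<0 -> acc=33 shift=7
  byte[1]=0xAF cont=1 payload=0x2F=47: acc |= 47<<7 -> acc=6049 shift=14
  byte[2]=0x2A cont=0 payload=0x2A=42: acc |= 42<<14 -> acc=694177 shift=21 [end]
Varint 1: bytes[0:3] = A1 AF 2A -> value 694177 (3 byte(s))
  byte[3]=0xC9 cont=1 payload=0x49=73: acc |= 73<<0 -> acc=73 shift=7
  byte[4]=0x9D cont=1 payload=0x1D=29: acc |= 29<<7 -> acc=3785 shift=14
  byte[5]=0x6F cont=0 payload=0x6F=111: acc |= 111<<14 -> acc=1822409 shift=21 [end]
Varint 2: bytes[3:6] = C9 9D 6F -> value 1822409 (3 byte(s))
  byte[6]=0x14 cont=0 payload=0x14=20: acc |= 20<<0 -> acc=20 shift=7 [end]
Varint 3: bytes[6:7] = 14 -> value 20 (1 byte(s))
  byte[7]=0x07 cont=0 payload=0x07=7: acc |= 7<<0 -> acc=7 shift=7 [end]
Varint 4: bytes[7:8] = 07 -> value 7 (1 byte(s))
  byte[8]=0xF5 cont=1 payload=0x75=117: acc |= 117<<0 -> acc=117 shift=7
  byte[9]=0xA4 cont=1 payload=0x24=36: acc |= 36<<7 -> acc=4725 shift=14
  byte[10]=0xA6 cont=1 payload=0x26=38: acc |= 38<<14 -> acc=627317 shift=21
  byte[11]=0x6F cont=0 payload=0x6F=111: acc |= 111<<21 -> acc=233411189 shift=28 [end]
Varint 5: bytes[8:12] = F5 A4 A6 6F -> value 233411189 (4 byte(s))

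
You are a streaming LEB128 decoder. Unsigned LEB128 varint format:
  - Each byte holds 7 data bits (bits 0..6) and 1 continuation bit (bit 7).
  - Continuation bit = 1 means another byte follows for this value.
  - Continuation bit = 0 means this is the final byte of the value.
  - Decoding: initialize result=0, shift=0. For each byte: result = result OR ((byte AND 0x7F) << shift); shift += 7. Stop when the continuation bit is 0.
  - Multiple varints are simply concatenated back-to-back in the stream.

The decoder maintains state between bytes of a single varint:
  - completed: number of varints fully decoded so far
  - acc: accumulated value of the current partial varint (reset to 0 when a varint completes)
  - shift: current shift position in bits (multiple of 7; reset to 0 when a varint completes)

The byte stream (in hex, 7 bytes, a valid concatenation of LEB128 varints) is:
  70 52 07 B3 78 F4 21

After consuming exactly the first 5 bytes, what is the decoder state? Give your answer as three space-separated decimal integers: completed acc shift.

Answer: 4 0 0

Derivation:
byte[0]=0x70 cont=0 payload=0x70: varint #1 complete (value=112); reset -> completed=1 acc=0 shift=0
byte[1]=0x52 cont=0 payload=0x52: varint #2 complete (value=82); reset -> completed=2 acc=0 shift=0
byte[2]=0x07 cont=0 payload=0x07: varint #3 complete (value=7); reset -> completed=3 acc=0 shift=0
byte[3]=0xB3 cont=1 payload=0x33: acc |= 51<<0 -> completed=3 acc=51 shift=7
byte[4]=0x78 cont=0 payload=0x78: varint #4 complete (value=15411); reset -> completed=4 acc=0 shift=0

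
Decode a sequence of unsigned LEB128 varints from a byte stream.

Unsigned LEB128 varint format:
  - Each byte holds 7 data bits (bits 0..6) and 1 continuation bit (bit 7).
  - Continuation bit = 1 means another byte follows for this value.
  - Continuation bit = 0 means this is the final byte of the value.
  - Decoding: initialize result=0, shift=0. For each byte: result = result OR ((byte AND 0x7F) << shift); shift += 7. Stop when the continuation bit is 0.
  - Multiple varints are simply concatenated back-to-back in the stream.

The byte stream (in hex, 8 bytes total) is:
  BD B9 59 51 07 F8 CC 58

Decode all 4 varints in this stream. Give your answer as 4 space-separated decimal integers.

Answer: 1465533 81 7 1451640

Derivation:
  byte[0]=0xBD cont=1 payload=0x3D=61: acc |= 61<<0 -> acc=61 shift=7
  byte[1]=0xB9 cont=1 payload=0x39=57: acc |= 57<<7 -> acc=7357 shift=14
  byte[2]=0x59 cont=0 payload=0x59=89: acc |= 89<<14 -> acc=1465533 shift=21 [end]
Varint 1: bytes[0:3] = BD B9 59 -> value 1465533 (3 byte(s))
  byte[3]=0x51 cont=0 payload=0x51=81: acc |= 81<<0 -> acc=81 shift=7 [end]
Varint 2: bytes[3:4] = 51 -> value 81 (1 byte(s))
  byte[4]=0x07 cont=0 payload=0x07=7: acc |= 7<<0 -> acc=7 shift=7 [end]
Varint 3: bytes[4:5] = 07 -> value 7 (1 byte(s))
  byte[5]=0xF8 cont=1 payload=0x78=120: acc |= 120<<0 -> acc=120 shift=7
  byte[6]=0xCC cont=1 payload=0x4C=76: acc |= 76<<7 -> acc=9848 shift=14
  byte[7]=0x58 cont=0 payload=0x58=88: acc |= 88<<14 -> acc=1451640 shift=21 [end]
Varint 4: bytes[5:8] = F8 CC 58 -> value 1451640 (3 byte(s))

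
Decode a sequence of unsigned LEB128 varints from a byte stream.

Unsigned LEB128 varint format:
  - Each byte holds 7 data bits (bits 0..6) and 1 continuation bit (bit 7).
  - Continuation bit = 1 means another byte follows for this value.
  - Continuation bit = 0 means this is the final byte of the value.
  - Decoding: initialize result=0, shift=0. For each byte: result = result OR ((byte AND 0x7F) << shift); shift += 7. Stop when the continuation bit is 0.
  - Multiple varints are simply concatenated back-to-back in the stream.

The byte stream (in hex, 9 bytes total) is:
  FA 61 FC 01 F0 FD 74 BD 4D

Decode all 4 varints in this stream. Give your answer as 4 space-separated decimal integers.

  byte[0]=0xFA cont=1 payload=0x7A=122: acc |= 122<<0 -> acc=122 shift=7
  byte[1]=0x61 cont=0 payload=0x61=97: acc |= 97<<7 -> acc=12538 shift=14 [end]
Varint 1: bytes[0:2] = FA 61 -> value 12538 (2 byte(s))
  byte[2]=0xFC cont=1 payload=0x7C=124: acc |= 124<<0 -> acc=124 shift=7
  byte[3]=0x01 cont=0 payload=0x01=1: acc |= 1<<7 -> acc=252 shift=14 [end]
Varint 2: bytes[2:4] = FC 01 -> value 252 (2 byte(s))
  byte[4]=0xF0 cont=1 payload=0x70=112: acc |= 112<<0 -> acc=112 shift=7
  byte[5]=0xFD cont=1 payload=0x7D=125: acc |= 125<<7 -> acc=16112 shift=14
  byte[6]=0x74 cont=0 payload=0x74=116: acc |= 116<<14 -> acc=1916656 shift=21 [end]
Varint 3: bytes[4:7] = F0 FD 74 -> value 1916656 (3 byte(s))
  byte[7]=0xBD cont=1 payload=0x3D=61: acc |= 61<<0 -> acc=61 shift=7
  byte[8]=0x4D cont=0 payload=0x4D=77: acc |= 77<<7 -> acc=9917 shift=14 [end]
Varint 4: bytes[7:9] = BD 4D -> value 9917 (2 byte(s))

Answer: 12538 252 1916656 9917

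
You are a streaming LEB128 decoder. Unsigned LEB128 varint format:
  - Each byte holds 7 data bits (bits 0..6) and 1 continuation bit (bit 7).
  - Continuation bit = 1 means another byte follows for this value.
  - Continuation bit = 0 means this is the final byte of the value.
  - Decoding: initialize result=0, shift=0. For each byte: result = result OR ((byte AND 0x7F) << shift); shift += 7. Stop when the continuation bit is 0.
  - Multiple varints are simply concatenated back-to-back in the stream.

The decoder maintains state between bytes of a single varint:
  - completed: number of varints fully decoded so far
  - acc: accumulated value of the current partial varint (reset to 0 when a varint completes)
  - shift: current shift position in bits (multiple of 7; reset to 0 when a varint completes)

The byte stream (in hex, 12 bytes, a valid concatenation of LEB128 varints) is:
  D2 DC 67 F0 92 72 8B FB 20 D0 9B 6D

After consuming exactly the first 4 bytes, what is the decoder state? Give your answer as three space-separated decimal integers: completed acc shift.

byte[0]=0xD2 cont=1 payload=0x52: acc |= 82<<0 -> completed=0 acc=82 shift=7
byte[1]=0xDC cont=1 payload=0x5C: acc |= 92<<7 -> completed=0 acc=11858 shift=14
byte[2]=0x67 cont=0 payload=0x67: varint #1 complete (value=1699410); reset -> completed=1 acc=0 shift=0
byte[3]=0xF0 cont=1 payload=0x70: acc |= 112<<0 -> completed=1 acc=112 shift=7

Answer: 1 112 7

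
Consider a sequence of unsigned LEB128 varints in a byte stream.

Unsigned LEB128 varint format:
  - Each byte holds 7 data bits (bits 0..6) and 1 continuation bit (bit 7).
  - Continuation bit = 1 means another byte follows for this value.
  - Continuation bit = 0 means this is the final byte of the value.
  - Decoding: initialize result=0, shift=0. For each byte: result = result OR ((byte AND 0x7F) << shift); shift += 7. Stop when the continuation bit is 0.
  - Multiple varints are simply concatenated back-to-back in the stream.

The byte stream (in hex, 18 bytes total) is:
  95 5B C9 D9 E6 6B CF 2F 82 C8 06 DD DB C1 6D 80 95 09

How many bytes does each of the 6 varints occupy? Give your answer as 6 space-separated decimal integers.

Answer: 2 4 2 3 4 3

Derivation:
  byte[0]=0x95 cont=1 payload=0x15=21: acc |= 21<<0 -> acc=21 shift=7
  byte[1]=0x5B cont=0 payload=0x5B=91: acc |= 91<<7 -> acc=11669 shift=14 [end]
Varint 1: bytes[0:2] = 95 5B -> value 11669 (2 byte(s))
  byte[2]=0xC9 cont=1 payload=0x49=73: acc |= 73<<0 -> acc=73 shift=7
  byte[3]=0xD9 cont=1 payload=0x59=89: acc |= 89<<7 -> acc=11465 shift=14
  byte[4]=0xE6 cont=1 payload=0x66=102: acc |= 102<<14 -> acc=1682633 shift=21
  byte[5]=0x6B cont=0 payload=0x6B=107: acc |= 107<<21 -> acc=226077897 shift=28 [end]
Varint 2: bytes[2:6] = C9 D9 E6 6B -> value 226077897 (4 byte(s))
  byte[6]=0xCF cont=1 payload=0x4F=79: acc |= 79<<0 -> acc=79 shift=7
  byte[7]=0x2F cont=0 payload=0x2F=47: acc |= 47<<7 -> acc=6095 shift=14 [end]
Varint 3: bytes[6:8] = CF 2F -> value 6095 (2 byte(s))
  byte[8]=0x82 cont=1 payload=0x02=2: acc |= 2<<0 -> acc=2 shift=7
  byte[9]=0xC8 cont=1 payload=0x48=72: acc |= 72<<7 -> acc=9218 shift=14
  byte[10]=0x06 cont=0 payload=0x06=6: acc |= 6<<14 -> acc=107522 shift=21 [end]
Varint 4: bytes[8:11] = 82 C8 06 -> value 107522 (3 byte(s))
  byte[11]=0xDD cont=1 payload=0x5D=93: acc |= 93<<0 -> acc=93 shift=7
  byte[12]=0xDB cont=1 payload=0x5B=91: acc |= 91<<7 -> acc=11741 shift=14
  byte[13]=0xC1 cont=1 payload=0x41=65: acc |= 65<<14 -> acc=1076701 shift=21
  byte[14]=0x6D cont=0 payload=0x6D=109: acc |= 109<<21 -> acc=229666269 shift=28 [end]
Varint 5: bytes[11:15] = DD DB C1 6D -> value 229666269 (4 byte(s))
  byte[15]=0x80 cont=1 payload=0x00=0: acc |= 0<<0 -> acc=0 shift=7
  byte[16]=0x95 cont=1 payload=0x15=21: acc |= 21<<7 -> acc=2688 shift=14
  byte[17]=0x09 cont=0 payload=0x09=9: acc |= 9<<14 -> acc=150144 shift=21 [end]
Varint 6: bytes[15:18] = 80 95 09 -> value 150144 (3 byte(s))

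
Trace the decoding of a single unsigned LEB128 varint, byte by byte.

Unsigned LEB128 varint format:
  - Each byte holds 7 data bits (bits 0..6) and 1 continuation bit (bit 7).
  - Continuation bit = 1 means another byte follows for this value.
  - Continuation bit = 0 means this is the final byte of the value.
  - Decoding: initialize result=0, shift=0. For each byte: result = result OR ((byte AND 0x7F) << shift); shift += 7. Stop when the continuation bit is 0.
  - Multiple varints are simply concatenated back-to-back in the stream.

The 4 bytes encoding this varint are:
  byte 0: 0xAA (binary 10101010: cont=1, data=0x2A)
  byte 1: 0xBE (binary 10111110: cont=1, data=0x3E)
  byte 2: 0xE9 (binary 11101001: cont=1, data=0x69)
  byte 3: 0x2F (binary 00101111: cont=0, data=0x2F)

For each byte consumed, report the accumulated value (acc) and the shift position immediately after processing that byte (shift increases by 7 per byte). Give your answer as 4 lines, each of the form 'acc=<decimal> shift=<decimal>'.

byte 0=0xAA: payload=0x2A=42, contrib = 42<<0 = 42; acc -> 42, shift -> 7
byte 1=0xBE: payload=0x3E=62, contrib = 62<<7 = 7936; acc -> 7978, shift -> 14
byte 2=0xE9: payload=0x69=105, contrib = 105<<14 = 1720320; acc -> 1728298, shift -> 21
byte 3=0x2F: payload=0x2F=47, contrib = 47<<21 = 98566144; acc -> 100294442, shift -> 28

Answer: acc=42 shift=7
acc=7978 shift=14
acc=1728298 shift=21
acc=100294442 shift=28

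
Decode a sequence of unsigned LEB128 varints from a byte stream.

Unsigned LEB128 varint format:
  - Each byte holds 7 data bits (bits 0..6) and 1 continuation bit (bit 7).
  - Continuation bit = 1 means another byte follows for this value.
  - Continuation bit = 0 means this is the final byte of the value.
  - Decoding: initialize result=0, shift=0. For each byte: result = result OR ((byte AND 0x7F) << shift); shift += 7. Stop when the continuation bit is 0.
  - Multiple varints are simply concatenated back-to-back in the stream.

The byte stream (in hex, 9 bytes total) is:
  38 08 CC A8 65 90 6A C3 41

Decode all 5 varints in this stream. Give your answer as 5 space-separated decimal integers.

Answer: 56 8 1659980 13584 8387

Derivation:
  byte[0]=0x38 cont=0 payload=0x38=56: acc |= 56<<0 -> acc=56 shift=7 [end]
Varint 1: bytes[0:1] = 38 -> value 56 (1 byte(s))
  byte[1]=0x08 cont=0 payload=0x08=8: acc |= 8<<0 -> acc=8 shift=7 [end]
Varint 2: bytes[1:2] = 08 -> value 8 (1 byte(s))
  byte[2]=0xCC cont=1 payload=0x4C=76: acc |= 76<<0 -> acc=76 shift=7
  byte[3]=0xA8 cont=1 payload=0x28=40: acc |= 40<<7 -> acc=5196 shift=14
  byte[4]=0x65 cont=0 payload=0x65=101: acc |= 101<<14 -> acc=1659980 shift=21 [end]
Varint 3: bytes[2:5] = CC A8 65 -> value 1659980 (3 byte(s))
  byte[5]=0x90 cont=1 payload=0x10=16: acc |= 16<<0 -> acc=16 shift=7
  byte[6]=0x6A cont=0 payload=0x6A=106: acc |= 106<<7 -> acc=13584 shift=14 [end]
Varint 4: bytes[5:7] = 90 6A -> value 13584 (2 byte(s))
  byte[7]=0xC3 cont=1 payload=0x43=67: acc |= 67<<0 -> acc=67 shift=7
  byte[8]=0x41 cont=0 payload=0x41=65: acc |= 65<<7 -> acc=8387 shift=14 [end]
Varint 5: bytes[7:9] = C3 41 -> value 8387 (2 byte(s))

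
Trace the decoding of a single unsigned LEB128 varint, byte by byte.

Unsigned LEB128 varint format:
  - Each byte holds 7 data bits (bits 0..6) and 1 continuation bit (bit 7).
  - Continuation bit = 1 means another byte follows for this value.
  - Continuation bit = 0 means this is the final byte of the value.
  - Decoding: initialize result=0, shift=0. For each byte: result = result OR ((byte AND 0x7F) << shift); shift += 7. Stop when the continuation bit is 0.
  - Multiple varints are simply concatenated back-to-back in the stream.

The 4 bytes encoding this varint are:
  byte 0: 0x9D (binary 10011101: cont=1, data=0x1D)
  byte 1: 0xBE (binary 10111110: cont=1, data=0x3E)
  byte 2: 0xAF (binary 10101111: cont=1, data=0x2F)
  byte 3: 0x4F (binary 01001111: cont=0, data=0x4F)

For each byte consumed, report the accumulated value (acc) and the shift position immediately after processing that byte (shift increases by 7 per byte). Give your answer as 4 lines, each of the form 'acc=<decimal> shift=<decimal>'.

byte 0=0x9D: payload=0x1D=29, contrib = 29<<0 = 29; acc -> 29, shift -> 7
byte 1=0xBE: payload=0x3E=62, contrib = 62<<7 = 7936; acc -> 7965, shift -> 14
byte 2=0xAF: payload=0x2F=47, contrib = 47<<14 = 770048; acc -> 778013, shift -> 21
byte 3=0x4F: payload=0x4F=79, contrib = 79<<21 = 165675008; acc -> 166453021, shift -> 28

Answer: acc=29 shift=7
acc=7965 shift=14
acc=778013 shift=21
acc=166453021 shift=28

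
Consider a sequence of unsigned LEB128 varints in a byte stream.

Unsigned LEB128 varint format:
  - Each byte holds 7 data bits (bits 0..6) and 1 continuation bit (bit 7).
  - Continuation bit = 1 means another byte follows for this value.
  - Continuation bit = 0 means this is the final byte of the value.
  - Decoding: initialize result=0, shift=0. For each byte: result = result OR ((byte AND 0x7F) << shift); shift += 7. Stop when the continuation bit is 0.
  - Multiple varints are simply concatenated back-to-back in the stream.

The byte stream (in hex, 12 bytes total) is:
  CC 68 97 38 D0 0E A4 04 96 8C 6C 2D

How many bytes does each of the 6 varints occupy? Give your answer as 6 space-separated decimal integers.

Answer: 2 2 2 2 3 1

Derivation:
  byte[0]=0xCC cont=1 payload=0x4C=76: acc |= 76<<0 -> acc=76 shift=7
  byte[1]=0x68 cont=0 payload=0x68=104: acc |= 104<<7 -> acc=13388 shift=14 [end]
Varint 1: bytes[0:2] = CC 68 -> value 13388 (2 byte(s))
  byte[2]=0x97 cont=1 payload=0x17=23: acc |= 23<<0 -> acc=23 shift=7
  byte[3]=0x38 cont=0 payload=0x38=56: acc |= 56<<7 -> acc=7191 shift=14 [end]
Varint 2: bytes[2:4] = 97 38 -> value 7191 (2 byte(s))
  byte[4]=0xD0 cont=1 payload=0x50=80: acc |= 80<<0 -> acc=80 shift=7
  byte[5]=0x0E cont=0 payload=0x0E=14: acc |= 14<<7 -> acc=1872 shift=14 [end]
Varint 3: bytes[4:6] = D0 0E -> value 1872 (2 byte(s))
  byte[6]=0xA4 cont=1 payload=0x24=36: acc |= 36<<0 -> acc=36 shift=7
  byte[7]=0x04 cont=0 payload=0x04=4: acc |= 4<<7 -> acc=548 shift=14 [end]
Varint 4: bytes[6:8] = A4 04 -> value 548 (2 byte(s))
  byte[8]=0x96 cont=1 payload=0x16=22: acc |= 22<<0 -> acc=22 shift=7
  byte[9]=0x8C cont=1 payload=0x0C=12: acc |= 12<<7 -> acc=1558 shift=14
  byte[10]=0x6C cont=0 payload=0x6C=108: acc |= 108<<14 -> acc=1771030 shift=21 [end]
Varint 5: bytes[8:11] = 96 8C 6C -> value 1771030 (3 byte(s))
  byte[11]=0x2D cont=0 payload=0x2D=45: acc |= 45<<0 -> acc=45 shift=7 [end]
Varint 6: bytes[11:12] = 2D -> value 45 (1 byte(s))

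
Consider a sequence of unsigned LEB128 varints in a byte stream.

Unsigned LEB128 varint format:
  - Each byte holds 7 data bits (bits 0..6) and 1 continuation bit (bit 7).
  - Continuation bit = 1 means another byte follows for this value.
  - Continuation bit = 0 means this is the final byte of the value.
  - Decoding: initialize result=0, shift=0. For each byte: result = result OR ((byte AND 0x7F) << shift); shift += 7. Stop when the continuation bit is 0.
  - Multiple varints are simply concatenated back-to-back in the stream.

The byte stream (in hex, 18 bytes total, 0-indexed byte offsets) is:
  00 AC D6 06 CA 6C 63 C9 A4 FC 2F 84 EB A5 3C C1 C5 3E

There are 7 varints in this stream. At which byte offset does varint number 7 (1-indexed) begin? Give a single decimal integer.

  byte[0]=0x00 cont=0 payload=0x00=0: acc |= 0<<0 -> acc=0 shift=7 [end]
Varint 1: bytes[0:1] = 00 -> value 0 (1 byte(s))
  byte[1]=0xAC cont=1 payload=0x2C=44: acc |= 44<<0 -> acc=44 shift=7
  byte[2]=0xD6 cont=1 payload=0x56=86: acc |= 86<<7 -> acc=11052 shift=14
  byte[3]=0x06 cont=0 payload=0x06=6: acc |= 6<<14 -> acc=109356 shift=21 [end]
Varint 2: bytes[1:4] = AC D6 06 -> value 109356 (3 byte(s))
  byte[4]=0xCA cont=1 payload=0x4A=74: acc |= 74<<0 -> acc=74 shift=7
  byte[5]=0x6C cont=0 payload=0x6C=108: acc |= 108<<7 -> acc=13898 shift=14 [end]
Varint 3: bytes[4:6] = CA 6C -> value 13898 (2 byte(s))
  byte[6]=0x63 cont=0 payload=0x63=99: acc |= 99<<0 -> acc=99 shift=7 [end]
Varint 4: bytes[6:7] = 63 -> value 99 (1 byte(s))
  byte[7]=0xC9 cont=1 payload=0x49=73: acc |= 73<<0 -> acc=73 shift=7
  byte[8]=0xA4 cont=1 payload=0x24=36: acc |= 36<<7 -> acc=4681 shift=14
  byte[9]=0xFC cont=1 payload=0x7C=124: acc |= 124<<14 -> acc=2036297 shift=21
  byte[10]=0x2F cont=0 payload=0x2F=47: acc |= 47<<21 -> acc=100602441 shift=28 [end]
Varint 5: bytes[7:11] = C9 A4 FC 2F -> value 100602441 (4 byte(s))
  byte[11]=0x84 cont=1 payload=0x04=4: acc |= 4<<0 -> acc=4 shift=7
  byte[12]=0xEB cont=1 payload=0x6B=107: acc |= 107<<7 -> acc=13700 shift=14
  byte[13]=0xA5 cont=1 payload=0x25=37: acc |= 37<<14 -> acc=619908 shift=21
  byte[14]=0x3C cont=0 payload=0x3C=60: acc |= 60<<21 -> acc=126449028 shift=28 [end]
Varint 6: bytes[11:15] = 84 EB A5 3C -> value 126449028 (4 byte(s))
  byte[15]=0xC1 cont=1 payload=0x41=65: acc |= 65<<0 -> acc=65 shift=7
  byte[16]=0xC5 cont=1 payload=0x45=69: acc |= 69<<7 -> acc=8897 shift=14
  byte[17]=0x3E cont=0 payload=0x3E=62: acc |= 62<<14 -> acc=1024705 shift=21 [end]
Varint 7: bytes[15:18] = C1 C5 3E -> value 1024705 (3 byte(s))

Answer: 15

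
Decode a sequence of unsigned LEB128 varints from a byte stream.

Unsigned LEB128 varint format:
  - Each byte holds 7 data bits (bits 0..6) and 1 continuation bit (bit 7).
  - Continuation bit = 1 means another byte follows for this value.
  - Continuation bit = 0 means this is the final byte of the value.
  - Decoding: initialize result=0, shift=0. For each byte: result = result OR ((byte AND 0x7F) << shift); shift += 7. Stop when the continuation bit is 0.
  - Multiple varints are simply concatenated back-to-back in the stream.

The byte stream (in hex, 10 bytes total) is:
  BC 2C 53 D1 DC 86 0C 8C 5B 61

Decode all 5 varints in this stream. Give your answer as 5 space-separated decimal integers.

  byte[0]=0xBC cont=1 payload=0x3C=60: acc |= 60<<0 -> acc=60 shift=7
  byte[1]=0x2C cont=0 payload=0x2C=44: acc |= 44<<7 -> acc=5692 shift=14 [end]
Varint 1: bytes[0:2] = BC 2C -> value 5692 (2 byte(s))
  byte[2]=0x53 cont=0 payload=0x53=83: acc |= 83<<0 -> acc=83 shift=7 [end]
Varint 2: bytes[2:3] = 53 -> value 83 (1 byte(s))
  byte[3]=0xD1 cont=1 payload=0x51=81: acc |= 81<<0 -> acc=81 shift=7
  byte[4]=0xDC cont=1 payload=0x5C=92: acc |= 92<<7 -> acc=11857 shift=14
  byte[5]=0x86 cont=1 payload=0x06=6: acc |= 6<<14 -> acc=110161 shift=21
  byte[6]=0x0C cont=0 payload=0x0C=12: acc |= 12<<21 -> acc=25275985 shift=28 [end]
Varint 3: bytes[3:7] = D1 DC 86 0C -> value 25275985 (4 byte(s))
  byte[7]=0x8C cont=1 payload=0x0C=12: acc |= 12<<0 -> acc=12 shift=7
  byte[8]=0x5B cont=0 payload=0x5B=91: acc |= 91<<7 -> acc=11660 shift=14 [end]
Varint 4: bytes[7:9] = 8C 5B -> value 11660 (2 byte(s))
  byte[9]=0x61 cont=0 payload=0x61=97: acc |= 97<<0 -> acc=97 shift=7 [end]
Varint 5: bytes[9:10] = 61 -> value 97 (1 byte(s))

Answer: 5692 83 25275985 11660 97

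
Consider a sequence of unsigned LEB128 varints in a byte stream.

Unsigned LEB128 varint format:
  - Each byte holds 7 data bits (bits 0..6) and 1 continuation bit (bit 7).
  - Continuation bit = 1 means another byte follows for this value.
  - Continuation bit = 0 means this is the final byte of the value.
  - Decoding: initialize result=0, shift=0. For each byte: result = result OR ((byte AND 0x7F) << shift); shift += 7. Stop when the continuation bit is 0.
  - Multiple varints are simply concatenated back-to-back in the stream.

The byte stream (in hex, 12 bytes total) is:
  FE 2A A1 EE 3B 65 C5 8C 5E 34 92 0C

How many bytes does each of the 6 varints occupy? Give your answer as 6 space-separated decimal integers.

  byte[0]=0xFE cont=1 payload=0x7E=126: acc |= 126<<0 -> acc=126 shift=7
  byte[1]=0x2A cont=0 payload=0x2A=42: acc |= 42<<7 -> acc=5502 shift=14 [end]
Varint 1: bytes[0:2] = FE 2A -> value 5502 (2 byte(s))
  byte[2]=0xA1 cont=1 payload=0x21=33: acc |= 33<<0 -> acc=33 shift=7
  byte[3]=0xEE cont=1 payload=0x6E=110: acc |= 110<<7 -> acc=14113 shift=14
  byte[4]=0x3B cont=0 payload=0x3B=59: acc |= 59<<14 -> acc=980769 shift=21 [end]
Varint 2: bytes[2:5] = A1 EE 3B -> value 980769 (3 byte(s))
  byte[5]=0x65 cont=0 payload=0x65=101: acc |= 101<<0 -> acc=101 shift=7 [end]
Varint 3: bytes[5:6] = 65 -> value 101 (1 byte(s))
  byte[6]=0xC5 cont=1 payload=0x45=69: acc |= 69<<0 -> acc=69 shift=7
  byte[7]=0x8C cont=1 payload=0x0C=12: acc |= 12<<7 -> acc=1605 shift=14
  byte[8]=0x5E cont=0 payload=0x5E=94: acc |= 94<<14 -> acc=1541701 shift=21 [end]
Varint 4: bytes[6:9] = C5 8C 5E -> value 1541701 (3 byte(s))
  byte[9]=0x34 cont=0 payload=0x34=52: acc |= 52<<0 -> acc=52 shift=7 [end]
Varint 5: bytes[9:10] = 34 -> value 52 (1 byte(s))
  byte[10]=0x92 cont=1 payload=0x12=18: acc |= 18<<0 -> acc=18 shift=7
  byte[11]=0x0C cont=0 payload=0x0C=12: acc |= 12<<7 -> acc=1554 shift=14 [end]
Varint 6: bytes[10:12] = 92 0C -> value 1554 (2 byte(s))

Answer: 2 3 1 3 1 2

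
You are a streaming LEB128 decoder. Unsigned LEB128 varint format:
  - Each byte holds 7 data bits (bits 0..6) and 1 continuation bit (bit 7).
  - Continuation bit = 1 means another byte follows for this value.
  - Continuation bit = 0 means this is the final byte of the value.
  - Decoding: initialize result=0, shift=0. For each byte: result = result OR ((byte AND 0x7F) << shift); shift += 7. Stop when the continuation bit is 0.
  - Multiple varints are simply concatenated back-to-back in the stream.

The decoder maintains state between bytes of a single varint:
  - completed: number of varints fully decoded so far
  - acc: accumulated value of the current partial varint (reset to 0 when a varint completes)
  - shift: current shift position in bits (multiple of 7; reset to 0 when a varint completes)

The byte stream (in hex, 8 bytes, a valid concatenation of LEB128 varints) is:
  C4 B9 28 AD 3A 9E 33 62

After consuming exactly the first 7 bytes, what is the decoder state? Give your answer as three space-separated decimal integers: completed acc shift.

byte[0]=0xC4 cont=1 payload=0x44: acc |= 68<<0 -> completed=0 acc=68 shift=7
byte[1]=0xB9 cont=1 payload=0x39: acc |= 57<<7 -> completed=0 acc=7364 shift=14
byte[2]=0x28 cont=0 payload=0x28: varint #1 complete (value=662724); reset -> completed=1 acc=0 shift=0
byte[3]=0xAD cont=1 payload=0x2D: acc |= 45<<0 -> completed=1 acc=45 shift=7
byte[4]=0x3A cont=0 payload=0x3A: varint #2 complete (value=7469); reset -> completed=2 acc=0 shift=0
byte[5]=0x9E cont=1 payload=0x1E: acc |= 30<<0 -> completed=2 acc=30 shift=7
byte[6]=0x33 cont=0 payload=0x33: varint #3 complete (value=6558); reset -> completed=3 acc=0 shift=0

Answer: 3 0 0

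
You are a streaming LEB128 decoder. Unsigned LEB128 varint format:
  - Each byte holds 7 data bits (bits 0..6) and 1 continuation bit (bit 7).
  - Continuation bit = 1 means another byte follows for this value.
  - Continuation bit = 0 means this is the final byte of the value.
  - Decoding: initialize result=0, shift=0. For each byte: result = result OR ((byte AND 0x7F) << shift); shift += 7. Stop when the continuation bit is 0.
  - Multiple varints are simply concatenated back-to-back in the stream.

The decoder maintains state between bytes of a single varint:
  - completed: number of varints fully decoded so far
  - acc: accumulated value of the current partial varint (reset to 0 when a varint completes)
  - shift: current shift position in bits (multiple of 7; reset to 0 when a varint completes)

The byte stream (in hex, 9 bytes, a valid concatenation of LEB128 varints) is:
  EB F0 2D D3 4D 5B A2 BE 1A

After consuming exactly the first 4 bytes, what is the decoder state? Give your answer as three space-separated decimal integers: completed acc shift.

byte[0]=0xEB cont=1 payload=0x6B: acc |= 107<<0 -> completed=0 acc=107 shift=7
byte[1]=0xF0 cont=1 payload=0x70: acc |= 112<<7 -> completed=0 acc=14443 shift=14
byte[2]=0x2D cont=0 payload=0x2D: varint #1 complete (value=751723); reset -> completed=1 acc=0 shift=0
byte[3]=0xD3 cont=1 payload=0x53: acc |= 83<<0 -> completed=1 acc=83 shift=7

Answer: 1 83 7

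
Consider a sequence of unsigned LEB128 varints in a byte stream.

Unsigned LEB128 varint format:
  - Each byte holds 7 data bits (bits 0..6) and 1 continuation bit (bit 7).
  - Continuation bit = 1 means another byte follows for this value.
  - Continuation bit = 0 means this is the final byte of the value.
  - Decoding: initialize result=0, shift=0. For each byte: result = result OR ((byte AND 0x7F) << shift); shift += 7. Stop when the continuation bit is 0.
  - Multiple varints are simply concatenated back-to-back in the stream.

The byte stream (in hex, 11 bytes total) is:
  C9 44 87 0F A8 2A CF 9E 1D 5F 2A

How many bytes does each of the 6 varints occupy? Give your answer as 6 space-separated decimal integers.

  byte[0]=0xC9 cont=1 payload=0x49=73: acc |= 73<<0 -> acc=73 shift=7
  byte[1]=0x44 cont=0 payload=0x44=68: acc |= 68<<7 -> acc=8777 shift=14 [end]
Varint 1: bytes[0:2] = C9 44 -> value 8777 (2 byte(s))
  byte[2]=0x87 cont=1 payload=0x07=7: acc |= 7<<0 -> acc=7 shift=7
  byte[3]=0x0F cont=0 payload=0x0F=15: acc |= 15<<7 -> acc=1927 shift=14 [end]
Varint 2: bytes[2:4] = 87 0F -> value 1927 (2 byte(s))
  byte[4]=0xA8 cont=1 payload=0x28=40: acc |= 40<<0 -> acc=40 shift=7
  byte[5]=0x2A cont=0 payload=0x2A=42: acc |= 42<<7 -> acc=5416 shift=14 [end]
Varint 3: bytes[4:6] = A8 2A -> value 5416 (2 byte(s))
  byte[6]=0xCF cont=1 payload=0x4F=79: acc |= 79<<0 -> acc=79 shift=7
  byte[7]=0x9E cont=1 payload=0x1E=30: acc |= 30<<7 -> acc=3919 shift=14
  byte[8]=0x1D cont=0 payload=0x1D=29: acc |= 29<<14 -> acc=479055 shift=21 [end]
Varint 4: bytes[6:9] = CF 9E 1D -> value 479055 (3 byte(s))
  byte[9]=0x5F cont=0 payload=0x5F=95: acc |= 95<<0 -> acc=95 shift=7 [end]
Varint 5: bytes[9:10] = 5F -> value 95 (1 byte(s))
  byte[10]=0x2A cont=0 payload=0x2A=42: acc |= 42<<0 -> acc=42 shift=7 [end]
Varint 6: bytes[10:11] = 2A -> value 42 (1 byte(s))

Answer: 2 2 2 3 1 1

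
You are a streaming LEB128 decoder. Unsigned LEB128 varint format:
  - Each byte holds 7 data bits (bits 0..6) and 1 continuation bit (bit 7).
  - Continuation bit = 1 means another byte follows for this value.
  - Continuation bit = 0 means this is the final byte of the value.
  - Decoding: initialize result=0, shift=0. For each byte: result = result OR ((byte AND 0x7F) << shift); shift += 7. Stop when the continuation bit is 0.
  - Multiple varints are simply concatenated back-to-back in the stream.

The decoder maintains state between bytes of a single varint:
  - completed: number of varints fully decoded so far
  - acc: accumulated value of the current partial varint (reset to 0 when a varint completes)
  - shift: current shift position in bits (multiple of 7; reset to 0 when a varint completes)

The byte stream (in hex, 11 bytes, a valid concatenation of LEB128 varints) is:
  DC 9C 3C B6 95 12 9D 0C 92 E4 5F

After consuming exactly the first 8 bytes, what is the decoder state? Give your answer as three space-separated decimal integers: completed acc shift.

Answer: 3 0 0

Derivation:
byte[0]=0xDC cont=1 payload=0x5C: acc |= 92<<0 -> completed=0 acc=92 shift=7
byte[1]=0x9C cont=1 payload=0x1C: acc |= 28<<7 -> completed=0 acc=3676 shift=14
byte[2]=0x3C cont=0 payload=0x3C: varint #1 complete (value=986716); reset -> completed=1 acc=0 shift=0
byte[3]=0xB6 cont=1 payload=0x36: acc |= 54<<0 -> completed=1 acc=54 shift=7
byte[4]=0x95 cont=1 payload=0x15: acc |= 21<<7 -> completed=1 acc=2742 shift=14
byte[5]=0x12 cont=0 payload=0x12: varint #2 complete (value=297654); reset -> completed=2 acc=0 shift=0
byte[6]=0x9D cont=1 payload=0x1D: acc |= 29<<0 -> completed=2 acc=29 shift=7
byte[7]=0x0C cont=0 payload=0x0C: varint #3 complete (value=1565); reset -> completed=3 acc=0 shift=0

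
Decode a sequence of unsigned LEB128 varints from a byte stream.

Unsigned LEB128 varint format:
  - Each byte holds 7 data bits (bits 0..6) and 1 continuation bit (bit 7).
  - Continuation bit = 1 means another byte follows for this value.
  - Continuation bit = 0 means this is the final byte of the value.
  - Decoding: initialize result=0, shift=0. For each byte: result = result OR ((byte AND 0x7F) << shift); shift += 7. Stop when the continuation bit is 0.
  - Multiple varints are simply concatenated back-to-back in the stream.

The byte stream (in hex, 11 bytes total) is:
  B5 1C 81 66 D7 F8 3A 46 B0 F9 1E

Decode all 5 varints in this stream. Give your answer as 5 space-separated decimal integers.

Answer: 3637 13057 965719 70 507056

Derivation:
  byte[0]=0xB5 cont=1 payload=0x35=53: acc |= 53<<0 -> acc=53 shift=7
  byte[1]=0x1C cont=0 payload=0x1C=28: acc |= 28<<7 -> acc=3637 shift=14 [end]
Varint 1: bytes[0:2] = B5 1C -> value 3637 (2 byte(s))
  byte[2]=0x81 cont=1 payload=0x01=1: acc |= 1<<0 -> acc=1 shift=7
  byte[3]=0x66 cont=0 payload=0x66=102: acc |= 102<<7 -> acc=13057 shift=14 [end]
Varint 2: bytes[2:4] = 81 66 -> value 13057 (2 byte(s))
  byte[4]=0xD7 cont=1 payload=0x57=87: acc |= 87<<0 -> acc=87 shift=7
  byte[5]=0xF8 cont=1 payload=0x78=120: acc |= 120<<7 -> acc=15447 shift=14
  byte[6]=0x3A cont=0 payload=0x3A=58: acc |= 58<<14 -> acc=965719 shift=21 [end]
Varint 3: bytes[4:7] = D7 F8 3A -> value 965719 (3 byte(s))
  byte[7]=0x46 cont=0 payload=0x46=70: acc |= 70<<0 -> acc=70 shift=7 [end]
Varint 4: bytes[7:8] = 46 -> value 70 (1 byte(s))
  byte[8]=0xB0 cont=1 payload=0x30=48: acc |= 48<<0 -> acc=48 shift=7
  byte[9]=0xF9 cont=1 payload=0x79=121: acc |= 121<<7 -> acc=15536 shift=14
  byte[10]=0x1E cont=0 payload=0x1E=30: acc |= 30<<14 -> acc=507056 shift=21 [end]
Varint 5: bytes[8:11] = B0 F9 1E -> value 507056 (3 byte(s))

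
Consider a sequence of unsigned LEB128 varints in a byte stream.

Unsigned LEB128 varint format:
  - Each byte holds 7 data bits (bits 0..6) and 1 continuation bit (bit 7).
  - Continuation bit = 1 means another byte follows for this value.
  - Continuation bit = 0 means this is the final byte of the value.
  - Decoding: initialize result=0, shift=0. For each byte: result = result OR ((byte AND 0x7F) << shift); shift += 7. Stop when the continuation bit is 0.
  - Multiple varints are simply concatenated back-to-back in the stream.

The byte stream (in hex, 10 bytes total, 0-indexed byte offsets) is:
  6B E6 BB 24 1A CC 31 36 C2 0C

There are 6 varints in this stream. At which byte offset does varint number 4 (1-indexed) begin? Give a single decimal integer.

  byte[0]=0x6B cont=0 payload=0x6B=107: acc |= 107<<0 -> acc=107 shift=7 [end]
Varint 1: bytes[0:1] = 6B -> value 107 (1 byte(s))
  byte[1]=0xE6 cont=1 payload=0x66=102: acc |= 102<<0 -> acc=102 shift=7
  byte[2]=0xBB cont=1 payload=0x3B=59: acc |= 59<<7 -> acc=7654 shift=14
  byte[3]=0x24 cont=0 payload=0x24=36: acc |= 36<<14 -> acc=597478 shift=21 [end]
Varint 2: bytes[1:4] = E6 BB 24 -> value 597478 (3 byte(s))
  byte[4]=0x1A cont=0 payload=0x1A=26: acc |= 26<<0 -> acc=26 shift=7 [end]
Varint 3: bytes[4:5] = 1A -> value 26 (1 byte(s))
  byte[5]=0xCC cont=1 payload=0x4C=76: acc |= 76<<0 -> acc=76 shift=7
  byte[6]=0x31 cont=0 payload=0x31=49: acc |= 49<<7 -> acc=6348 shift=14 [end]
Varint 4: bytes[5:7] = CC 31 -> value 6348 (2 byte(s))
  byte[7]=0x36 cont=0 payload=0x36=54: acc |= 54<<0 -> acc=54 shift=7 [end]
Varint 5: bytes[7:8] = 36 -> value 54 (1 byte(s))
  byte[8]=0xC2 cont=1 payload=0x42=66: acc |= 66<<0 -> acc=66 shift=7
  byte[9]=0x0C cont=0 payload=0x0C=12: acc |= 12<<7 -> acc=1602 shift=14 [end]
Varint 6: bytes[8:10] = C2 0C -> value 1602 (2 byte(s))

Answer: 5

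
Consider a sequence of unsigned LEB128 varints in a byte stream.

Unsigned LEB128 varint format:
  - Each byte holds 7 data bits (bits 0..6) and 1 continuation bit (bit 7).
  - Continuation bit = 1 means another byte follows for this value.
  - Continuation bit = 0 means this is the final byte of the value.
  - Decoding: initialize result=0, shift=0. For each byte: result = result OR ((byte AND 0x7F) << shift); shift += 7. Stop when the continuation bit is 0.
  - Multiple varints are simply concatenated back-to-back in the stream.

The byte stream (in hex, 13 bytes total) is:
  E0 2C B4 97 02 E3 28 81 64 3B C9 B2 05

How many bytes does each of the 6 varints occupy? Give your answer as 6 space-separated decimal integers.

  byte[0]=0xE0 cont=1 payload=0x60=96: acc |= 96<<0 -> acc=96 shift=7
  byte[1]=0x2C cont=0 payload=0x2C=44: acc |= 44<<7 -> acc=5728 shift=14 [end]
Varint 1: bytes[0:2] = E0 2C -> value 5728 (2 byte(s))
  byte[2]=0xB4 cont=1 payload=0x34=52: acc |= 52<<0 -> acc=52 shift=7
  byte[3]=0x97 cont=1 payload=0x17=23: acc |= 23<<7 -> acc=2996 shift=14
  byte[4]=0x02 cont=0 payload=0x02=2: acc |= 2<<14 -> acc=35764 shift=21 [end]
Varint 2: bytes[2:5] = B4 97 02 -> value 35764 (3 byte(s))
  byte[5]=0xE3 cont=1 payload=0x63=99: acc |= 99<<0 -> acc=99 shift=7
  byte[6]=0x28 cont=0 payload=0x28=40: acc |= 40<<7 -> acc=5219 shift=14 [end]
Varint 3: bytes[5:7] = E3 28 -> value 5219 (2 byte(s))
  byte[7]=0x81 cont=1 payload=0x01=1: acc |= 1<<0 -> acc=1 shift=7
  byte[8]=0x64 cont=0 payload=0x64=100: acc |= 100<<7 -> acc=12801 shift=14 [end]
Varint 4: bytes[7:9] = 81 64 -> value 12801 (2 byte(s))
  byte[9]=0x3B cont=0 payload=0x3B=59: acc |= 59<<0 -> acc=59 shift=7 [end]
Varint 5: bytes[9:10] = 3B -> value 59 (1 byte(s))
  byte[10]=0xC9 cont=1 payload=0x49=73: acc |= 73<<0 -> acc=73 shift=7
  byte[11]=0xB2 cont=1 payload=0x32=50: acc |= 50<<7 -> acc=6473 shift=14
  byte[12]=0x05 cont=0 payload=0x05=5: acc |= 5<<14 -> acc=88393 shift=21 [end]
Varint 6: bytes[10:13] = C9 B2 05 -> value 88393 (3 byte(s))

Answer: 2 3 2 2 1 3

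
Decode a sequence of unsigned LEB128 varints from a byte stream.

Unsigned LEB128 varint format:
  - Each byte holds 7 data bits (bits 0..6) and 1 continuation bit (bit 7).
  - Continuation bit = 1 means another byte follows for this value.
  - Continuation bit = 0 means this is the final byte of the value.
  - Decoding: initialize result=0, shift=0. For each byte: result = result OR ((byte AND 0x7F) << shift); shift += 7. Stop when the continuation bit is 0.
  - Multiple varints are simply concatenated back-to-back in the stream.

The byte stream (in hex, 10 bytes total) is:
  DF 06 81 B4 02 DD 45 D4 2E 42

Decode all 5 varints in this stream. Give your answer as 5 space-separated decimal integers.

  byte[0]=0xDF cont=1 payload=0x5F=95: acc |= 95<<0 -> acc=95 shift=7
  byte[1]=0x06 cont=0 payload=0x06=6: acc |= 6<<7 -> acc=863 shift=14 [end]
Varint 1: bytes[0:2] = DF 06 -> value 863 (2 byte(s))
  byte[2]=0x81 cont=1 payload=0x01=1: acc |= 1<<0 -> acc=1 shift=7
  byte[3]=0xB4 cont=1 payload=0x34=52: acc |= 52<<7 -> acc=6657 shift=14
  byte[4]=0x02 cont=0 payload=0x02=2: acc |= 2<<14 -> acc=39425 shift=21 [end]
Varint 2: bytes[2:5] = 81 B4 02 -> value 39425 (3 byte(s))
  byte[5]=0xDD cont=1 payload=0x5D=93: acc |= 93<<0 -> acc=93 shift=7
  byte[6]=0x45 cont=0 payload=0x45=69: acc |= 69<<7 -> acc=8925 shift=14 [end]
Varint 3: bytes[5:7] = DD 45 -> value 8925 (2 byte(s))
  byte[7]=0xD4 cont=1 payload=0x54=84: acc |= 84<<0 -> acc=84 shift=7
  byte[8]=0x2E cont=0 payload=0x2E=46: acc |= 46<<7 -> acc=5972 shift=14 [end]
Varint 4: bytes[7:9] = D4 2E -> value 5972 (2 byte(s))
  byte[9]=0x42 cont=0 payload=0x42=66: acc |= 66<<0 -> acc=66 shift=7 [end]
Varint 5: bytes[9:10] = 42 -> value 66 (1 byte(s))

Answer: 863 39425 8925 5972 66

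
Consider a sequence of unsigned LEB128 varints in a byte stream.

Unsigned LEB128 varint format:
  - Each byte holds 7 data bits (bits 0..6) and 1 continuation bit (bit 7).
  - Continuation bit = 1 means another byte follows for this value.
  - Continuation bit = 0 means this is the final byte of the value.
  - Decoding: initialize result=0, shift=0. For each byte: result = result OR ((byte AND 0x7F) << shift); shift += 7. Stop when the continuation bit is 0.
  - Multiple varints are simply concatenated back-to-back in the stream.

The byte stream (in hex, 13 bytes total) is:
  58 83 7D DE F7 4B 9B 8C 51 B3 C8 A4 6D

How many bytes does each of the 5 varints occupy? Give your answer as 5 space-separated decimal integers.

  byte[0]=0x58 cont=0 payload=0x58=88: acc |= 88<<0 -> acc=88 shift=7 [end]
Varint 1: bytes[0:1] = 58 -> value 88 (1 byte(s))
  byte[1]=0x83 cont=1 payload=0x03=3: acc |= 3<<0 -> acc=3 shift=7
  byte[2]=0x7D cont=0 payload=0x7D=125: acc |= 125<<7 -> acc=16003 shift=14 [end]
Varint 2: bytes[1:3] = 83 7D -> value 16003 (2 byte(s))
  byte[3]=0xDE cont=1 payload=0x5E=94: acc |= 94<<0 -> acc=94 shift=7
  byte[4]=0xF7 cont=1 payload=0x77=119: acc |= 119<<7 -> acc=15326 shift=14
  byte[5]=0x4B cont=0 payload=0x4B=75: acc |= 75<<14 -> acc=1244126 shift=21 [end]
Varint 3: bytes[3:6] = DE F7 4B -> value 1244126 (3 byte(s))
  byte[6]=0x9B cont=1 payload=0x1B=27: acc |= 27<<0 -> acc=27 shift=7
  byte[7]=0x8C cont=1 payload=0x0C=12: acc |= 12<<7 -> acc=1563 shift=14
  byte[8]=0x51 cont=0 payload=0x51=81: acc |= 81<<14 -> acc=1328667 shift=21 [end]
Varint 4: bytes[6:9] = 9B 8C 51 -> value 1328667 (3 byte(s))
  byte[9]=0xB3 cont=1 payload=0x33=51: acc |= 51<<0 -> acc=51 shift=7
  byte[10]=0xC8 cont=1 payload=0x48=72: acc |= 72<<7 -> acc=9267 shift=14
  byte[11]=0xA4 cont=1 payload=0x24=36: acc |= 36<<14 -> acc=599091 shift=21
  byte[12]=0x6D cont=0 payload=0x6D=109: acc |= 109<<21 -> acc=229188659 shift=28 [end]
Varint 5: bytes[9:13] = B3 C8 A4 6D -> value 229188659 (4 byte(s))

Answer: 1 2 3 3 4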